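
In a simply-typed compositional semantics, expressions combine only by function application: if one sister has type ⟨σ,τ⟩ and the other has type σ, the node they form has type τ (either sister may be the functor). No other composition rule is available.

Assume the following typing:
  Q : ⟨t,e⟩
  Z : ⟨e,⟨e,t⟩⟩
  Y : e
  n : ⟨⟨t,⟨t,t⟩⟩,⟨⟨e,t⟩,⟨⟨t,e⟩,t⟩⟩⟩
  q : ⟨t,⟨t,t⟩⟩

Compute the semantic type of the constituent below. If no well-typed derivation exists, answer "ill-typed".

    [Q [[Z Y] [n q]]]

[Z Y]: functor Z : ⟨e,⟨e,t⟩⟩, argument Y : e; result ⟨e,t⟩.
[n q]: functor n : ⟨⟨t,⟨t,t⟩⟩,⟨⟨e,t⟩,⟨⟨t,e⟩,t⟩⟩⟩, argument q : ⟨t,⟨t,t⟩⟩; result ⟨⟨e,t⟩,⟨⟨t,e⟩,t⟩⟩.
[[Z Y] [n q]]: functor [n q] : ⟨⟨e,t⟩,⟨⟨t,e⟩,t⟩⟩, argument [Z Y] : ⟨e,t⟩; result ⟨⟨t,e⟩,t⟩.
[Q [[Z Y] [n q]]]: functor [[Z Y] [n q]] : ⟨⟨t,e⟩,t⟩, argument Q : ⟨t,e⟩; result t.

t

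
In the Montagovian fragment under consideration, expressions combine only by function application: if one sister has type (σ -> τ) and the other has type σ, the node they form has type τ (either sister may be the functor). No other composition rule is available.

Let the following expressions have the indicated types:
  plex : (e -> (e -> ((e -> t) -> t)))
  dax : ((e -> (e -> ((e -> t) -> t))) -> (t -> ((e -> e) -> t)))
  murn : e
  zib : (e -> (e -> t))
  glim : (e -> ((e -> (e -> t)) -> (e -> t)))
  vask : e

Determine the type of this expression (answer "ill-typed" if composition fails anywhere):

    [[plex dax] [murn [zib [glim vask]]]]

[plex dax]: dax is ((e -> (e -> ((e -> t) -> t))) -> (t -> ((e -> e) -> t))), plex is (e -> (e -> ((e -> t) -> t))); result (t -> ((e -> e) -> t)).
[glim vask]: glim is (e -> ((e -> (e -> t)) -> (e -> t))), vask is e; result ((e -> (e -> t)) -> (e -> t)).
[zib [glim vask]]: [glim vask] is ((e -> (e -> t)) -> (e -> t)), zib is (e -> (e -> t)); result (e -> t).
[murn [zib [glim vask]]]: [zib [glim vask]] is (e -> t), murn is e; result t.
[[plex dax] [murn [zib [glim vask]]]]: [plex dax] is (t -> ((e -> e) -> t)), [murn [zib [glim vask]]] is t; result ((e -> e) -> t).

((e -> e) -> t)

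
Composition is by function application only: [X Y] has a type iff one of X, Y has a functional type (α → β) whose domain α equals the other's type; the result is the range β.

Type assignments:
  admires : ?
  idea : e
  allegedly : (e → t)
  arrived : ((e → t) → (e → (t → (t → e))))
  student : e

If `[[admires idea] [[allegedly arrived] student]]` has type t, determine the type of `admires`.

(e → ((t → (t → e)) → t))

For [[admires idea] [[allegedly arrived] student]] to have type t with [[allegedly arrived] student] of type (t → (t → e)), [admires idea] must be the function: [admires idea] : ((t → (t → e)) → t).
For [admires idea] to have type ((t → (t → e)) → t) with idea of type e, admires must be the function: admires : (e → ((t → (t → e)) → t)).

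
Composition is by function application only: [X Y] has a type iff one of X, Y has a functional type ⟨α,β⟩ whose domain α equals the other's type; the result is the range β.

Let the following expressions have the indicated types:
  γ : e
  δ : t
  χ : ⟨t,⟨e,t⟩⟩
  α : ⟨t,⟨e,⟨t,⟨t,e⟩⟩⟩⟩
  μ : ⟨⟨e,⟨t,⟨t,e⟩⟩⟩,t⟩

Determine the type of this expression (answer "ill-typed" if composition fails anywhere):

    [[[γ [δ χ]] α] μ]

t

[δ χ] — χ of type ⟨t,⟨e,t⟩⟩ combines with δ of type t: type ⟨e,t⟩.
[γ [δ χ]] — [δ χ] of type ⟨e,t⟩ combines with γ of type e: type t.
[[γ [δ χ]] α] — α of type ⟨t,⟨e,⟨t,⟨t,e⟩⟩⟩⟩ combines with [γ [δ χ]] of type t: type ⟨e,⟨t,⟨t,e⟩⟩⟩.
[[[γ [δ χ]] α] μ] — μ of type ⟨⟨e,⟨t,⟨t,e⟩⟩⟩,t⟩ combines with [[γ [δ χ]] α] of type ⟨e,⟨t,⟨t,e⟩⟩⟩: type t.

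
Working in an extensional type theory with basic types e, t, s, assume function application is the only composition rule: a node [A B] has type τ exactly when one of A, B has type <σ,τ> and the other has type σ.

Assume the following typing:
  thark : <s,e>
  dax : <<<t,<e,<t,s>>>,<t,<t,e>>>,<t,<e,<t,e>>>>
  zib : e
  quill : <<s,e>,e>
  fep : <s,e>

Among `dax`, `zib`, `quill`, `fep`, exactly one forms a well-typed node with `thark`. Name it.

dax : <<<t,<e,<t,s>>>,<t,<t,e>>>,<t,<e,<t,e>>>> — neither side's domain matches the other.
zib : e — neither side's domain matches the other.
quill — combines: quill : <<s,e>,e> takes thark : <s,e> as argument, giving e.
fep : <s,e> — neither side's domain matches the other.

quill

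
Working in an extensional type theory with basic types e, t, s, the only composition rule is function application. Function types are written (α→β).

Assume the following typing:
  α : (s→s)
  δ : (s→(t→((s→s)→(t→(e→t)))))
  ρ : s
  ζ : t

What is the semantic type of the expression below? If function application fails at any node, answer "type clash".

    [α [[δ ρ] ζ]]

[δ ρ] — δ of type (s→(t→((s→s)→(t→(e→t))))) combines with ρ of type s: type (t→((s→s)→(t→(e→t)))).
[[δ ρ] ζ] — [δ ρ] of type (t→((s→s)→(t→(e→t)))) combines with ζ of type t: type ((s→s)→(t→(e→t))).
[α [[δ ρ] ζ]] — [[δ ρ] ζ] of type ((s→s)→(t→(e→t))) combines with α of type (s→s): type (t→(e→t)).

(t→(e→t))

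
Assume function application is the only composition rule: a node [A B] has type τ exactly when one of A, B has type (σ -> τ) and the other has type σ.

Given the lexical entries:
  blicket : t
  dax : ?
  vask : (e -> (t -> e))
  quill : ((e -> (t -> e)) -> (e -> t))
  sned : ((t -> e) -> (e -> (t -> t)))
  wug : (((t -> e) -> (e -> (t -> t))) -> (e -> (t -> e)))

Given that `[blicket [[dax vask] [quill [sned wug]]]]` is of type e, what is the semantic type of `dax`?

For [blicket [[dax vask] [quill [sned wug]]]] to have type e with blicket of type t, [[dax vask] [quill [sned wug]]] must be the function: [[dax vask] [quill [sned wug]]] : (t -> e).
For [[dax vask] [quill [sned wug]]] to have type (t -> e) with [quill [sned wug]] of type (e -> t), [dax vask] must be the function: [dax vask] : ((e -> t) -> (t -> e)).
For [dax vask] to have type ((e -> t) -> (t -> e)) with vask of type (e -> (t -> e)), dax must be the function: dax : ((e -> (t -> e)) -> ((e -> t) -> (t -> e))).

((e -> (t -> e)) -> ((e -> t) -> (t -> e)))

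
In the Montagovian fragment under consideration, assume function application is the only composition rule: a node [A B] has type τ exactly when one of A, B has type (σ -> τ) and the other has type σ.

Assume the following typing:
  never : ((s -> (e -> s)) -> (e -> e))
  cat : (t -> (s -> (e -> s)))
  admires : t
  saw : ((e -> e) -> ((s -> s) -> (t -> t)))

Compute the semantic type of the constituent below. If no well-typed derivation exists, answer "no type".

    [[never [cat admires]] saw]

((s -> s) -> (t -> t))

[cat admires] — cat of type (t -> (s -> (e -> s))) combines with admires of type t: type (s -> (e -> s)).
[never [cat admires]] — never of type ((s -> (e -> s)) -> (e -> e)) combines with [cat admires] of type (s -> (e -> s)): type (e -> e).
[[never [cat admires]] saw] — saw of type ((e -> e) -> ((s -> s) -> (t -> t))) combines with [never [cat admires]] of type (e -> e): type ((s -> s) -> (t -> t)).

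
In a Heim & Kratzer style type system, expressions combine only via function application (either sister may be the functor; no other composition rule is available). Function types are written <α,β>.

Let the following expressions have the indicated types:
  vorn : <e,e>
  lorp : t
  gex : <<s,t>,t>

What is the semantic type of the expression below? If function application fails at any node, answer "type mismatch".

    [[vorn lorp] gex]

At [vorn lorp]: neither <e,e> nor t can take the other as argument; the node is ill-typed.

type mismatch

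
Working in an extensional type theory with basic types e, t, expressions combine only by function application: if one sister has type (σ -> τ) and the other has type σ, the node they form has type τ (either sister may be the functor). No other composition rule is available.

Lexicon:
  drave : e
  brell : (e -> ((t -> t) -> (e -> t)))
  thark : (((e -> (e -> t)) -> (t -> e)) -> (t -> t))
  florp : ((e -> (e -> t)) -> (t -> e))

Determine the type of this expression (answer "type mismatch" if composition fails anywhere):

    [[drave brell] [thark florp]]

(e -> t)

[drave brell]: (e -> ((t -> t) -> (e -> t))) applied to e yields ((t -> t) -> (e -> t)).
[thark florp]: (((e -> (e -> t)) -> (t -> e)) -> (t -> t)) applied to ((e -> (e -> t)) -> (t -> e)) yields (t -> t).
[[drave brell] [thark florp]]: ((t -> t) -> (e -> t)) applied to (t -> t) yields (e -> t).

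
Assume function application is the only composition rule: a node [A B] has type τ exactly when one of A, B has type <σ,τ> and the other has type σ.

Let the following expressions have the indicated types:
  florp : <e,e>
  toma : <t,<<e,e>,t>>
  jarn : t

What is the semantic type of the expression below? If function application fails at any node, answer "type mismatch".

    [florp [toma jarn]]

At [toma jarn], toma : <t,<<e,e>,t>> takes jarn : t, giving <<e,e>,t>.
At [florp [toma jarn]], [toma jarn] : <<e,e>,t> takes florp : <e,e>, giving t.

t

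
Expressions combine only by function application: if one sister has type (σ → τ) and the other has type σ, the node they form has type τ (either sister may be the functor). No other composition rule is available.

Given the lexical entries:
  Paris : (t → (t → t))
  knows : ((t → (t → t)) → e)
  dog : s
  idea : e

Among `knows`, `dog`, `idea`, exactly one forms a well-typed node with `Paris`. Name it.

knows — combines: knows : ((t → (t → t)) → e) takes Paris : (t → (t → t)) as argument, giving e.
dog : s — neither side's domain matches the other.
idea : e — neither side's domain matches the other.

knows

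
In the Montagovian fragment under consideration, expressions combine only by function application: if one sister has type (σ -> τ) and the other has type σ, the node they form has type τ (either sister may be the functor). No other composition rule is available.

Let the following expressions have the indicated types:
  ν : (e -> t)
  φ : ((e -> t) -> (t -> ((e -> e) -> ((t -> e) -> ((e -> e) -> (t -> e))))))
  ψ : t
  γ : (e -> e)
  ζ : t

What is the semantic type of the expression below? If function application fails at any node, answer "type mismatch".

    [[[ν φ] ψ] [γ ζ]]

type mismatch

At [ν φ], φ : ((e -> t) -> (t -> ((e -> e) -> ((t -> e) -> ((e -> e) -> (t -> e)))))) takes ν : (e -> t), giving (t -> ((e -> e) -> ((t -> e) -> ((e -> e) -> (t -> e))))).
At [[ν φ] ψ], [ν φ] : (t -> ((e -> e) -> ((t -> e) -> ((e -> e) -> (t -> e))))) takes ψ : t, giving ((e -> e) -> ((t -> e) -> ((e -> e) -> (t -> e)))).
At [γ ζ]: neither (e -> e) nor t can take the other as argument; the node is ill-typed.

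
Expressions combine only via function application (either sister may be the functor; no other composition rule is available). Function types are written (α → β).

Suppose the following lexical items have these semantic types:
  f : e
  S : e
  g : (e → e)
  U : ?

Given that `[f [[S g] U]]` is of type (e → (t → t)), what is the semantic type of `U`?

(e → (e → (e → (t → t))))

At [f [[S g] U]] (required: (e → (t → t))): f is e, which is not a function with range (e → (t → t)); hence [[S g] U] is the functor — type (e → (e → (t → t))).
At [[S g] U] (required: (e → (e → (t → t)))): [S g] is e, which is not a function with range (e → (e → (t → t))); hence U is the functor — type (e → (e → (e → (t → t)))).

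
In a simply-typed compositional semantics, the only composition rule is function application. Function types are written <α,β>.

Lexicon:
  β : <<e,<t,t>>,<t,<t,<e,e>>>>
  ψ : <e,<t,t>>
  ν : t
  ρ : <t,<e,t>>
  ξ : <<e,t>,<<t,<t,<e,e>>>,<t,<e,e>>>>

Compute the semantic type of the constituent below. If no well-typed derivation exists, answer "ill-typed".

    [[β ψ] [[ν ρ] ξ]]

[β ψ]: <<e,<t,t>>,<t,<t,<e,e>>>> applied to <e,<t,t>> yields <t,<t,<e,e>>>.
[ν ρ]: <t,<e,t>> applied to t yields <e,t>.
[[ν ρ] ξ]: <<e,t>,<<t,<t,<e,e>>>,<t,<e,e>>>> applied to <e,t> yields <<t,<t,<e,e>>>,<t,<e,e>>>.
[[β ψ] [[ν ρ] ξ]]: <<t,<t,<e,e>>>,<t,<e,e>>> applied to <t,<t,<e,e>>> yields <t,<e,e>>.

<t,<e,e>>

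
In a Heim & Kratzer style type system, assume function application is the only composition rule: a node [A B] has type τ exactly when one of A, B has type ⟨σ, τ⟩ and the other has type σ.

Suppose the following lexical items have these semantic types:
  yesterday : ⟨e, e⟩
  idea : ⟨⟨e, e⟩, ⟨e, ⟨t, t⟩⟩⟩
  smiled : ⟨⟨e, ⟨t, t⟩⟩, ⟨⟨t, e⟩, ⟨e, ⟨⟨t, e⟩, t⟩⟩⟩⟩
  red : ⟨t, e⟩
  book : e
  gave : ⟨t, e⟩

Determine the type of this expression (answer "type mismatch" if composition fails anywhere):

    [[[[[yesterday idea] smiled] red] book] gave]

t

[yesterday idea] — idea of type ⟨⟨e, e⟩, ⟨e, ⟨t, t⟩⟩⟩ combines with yesterday of type ⟨e, e⟩: type ⟨e, ⟨t, t⟩⟩.
[[yesterday idea] smiled] — smiled of type ⟨⟨e, ⟨t, t⟩⟩, ⟨⟨t, e⟩, ⟨e, ⟨⟨t, e⟩, t⟩⟩⟩⟩ combines with [yesterday idea] of type ⟨e, ⟨t, t⟩⟩: type ⟨⟨t, e⟩, ⟨e, ⟨⟨t, e⟩, t⟩⟩⟩.
[[[yesterday idea] smiled] red] — [[yesterday idea] smiled] of type ⟨⟨t, e⟩, ⟨e, ⟨⟨t, e⟩, t⟩⟩⟩ combines with red of type ⟨t, e⟩: type ⟨e, ⟨⟨t, e⟩, t⟩⟩.
[[[[yesterday idea] smiled] red] book] — [[[yesterday idea] smiled] red] of type ⟨e, ⟨⟨t, e⟩, t⟩⟩ combines with book of type e: type ⟨⟨t, e⟩, t⟩.
[[[[[yesterday idea] smiled] red] book] gave] — [[[[yesterday idea] smiled] red] book] of type ⟨⟨t, e⟩, t⟩ combines with gave of type ⟨t, e⟩: type t.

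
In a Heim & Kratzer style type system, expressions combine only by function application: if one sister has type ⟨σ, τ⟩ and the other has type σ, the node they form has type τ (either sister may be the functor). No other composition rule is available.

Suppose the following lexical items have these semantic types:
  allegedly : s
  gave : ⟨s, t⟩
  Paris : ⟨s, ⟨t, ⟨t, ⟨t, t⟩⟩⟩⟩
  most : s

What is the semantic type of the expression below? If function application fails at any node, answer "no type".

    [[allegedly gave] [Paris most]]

At [allegedly gave], gave : ⟨s, t⟩ takes allegedly : s, giving t.
At [Paris most], Paris : ⟨s, ⟨t, ⟨t, ⟨t, t⟩⟩⟩⟩ takes most : s, giving ⟨t, ⟨t, ⟨t, t⟩⟩⟩.
At [[allegedly gave] [Paris most]], [Paris most] : ⟨t, ⟨t, ⟨t, t⟩⟩⟩ takes [allegedly gave] : t, giving ⟨t, ⟨t, t⟩⟩.

⟨t, ⟨t, t⟩⟩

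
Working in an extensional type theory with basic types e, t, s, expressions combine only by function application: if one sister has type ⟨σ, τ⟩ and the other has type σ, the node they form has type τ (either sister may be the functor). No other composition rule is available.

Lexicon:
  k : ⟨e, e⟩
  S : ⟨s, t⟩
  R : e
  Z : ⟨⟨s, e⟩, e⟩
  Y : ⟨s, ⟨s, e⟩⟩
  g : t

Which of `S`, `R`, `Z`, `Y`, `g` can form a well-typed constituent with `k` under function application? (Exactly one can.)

R

S : ⟨s, t⟩ — no; k wants e, and S wants s.
R — combines: k : ⟨e, e⟩ takes R : e as argument, giving e.
Z : ⟨⟨s, e⟩, e⟩ — no; k wants e, and Z wants ⟨s, e⟩.
Y : ⟨s, ⟨s, e⟩⟩ — no; k wants e, and Y wants s.
g : t — no; k wants e, and g wants nothing (atomic).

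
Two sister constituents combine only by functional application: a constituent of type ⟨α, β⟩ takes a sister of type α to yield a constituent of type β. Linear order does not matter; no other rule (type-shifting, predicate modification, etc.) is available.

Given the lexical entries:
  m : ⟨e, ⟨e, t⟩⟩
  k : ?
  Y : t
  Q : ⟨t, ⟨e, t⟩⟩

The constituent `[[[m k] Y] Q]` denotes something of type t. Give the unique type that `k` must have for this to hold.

⟨⟨e, ⟨e, t⟩⟩, ⟨t, ⟨⟨t, ⟨e, t⟩⟩, t⟩⟩⟩

At [[[m k] Y] Q] (required: t): Q is ⟨t, ⟨e, t⟩⟩, which is not a function with range t; hence [[m k] Y] is the functor — type ⟨⟨t, ⟨e, t⟩⟩, t⟩.
At [[m k] Y] (required: ⟨⟨t, ⟨e, t⟩⟩, t⟩): Y is t, which is not a function with range ⟨⟨t, ⟨e, t⟩⟩, t⟩; hence [m k] is the functor — type ⟨t, ⟨⟨t, ⟨e, t⟩⟩, t⟩⟩.
At [m k] (required: ⟨t, ⟨⟨t, ⟨e, t⟩⟩, t⟩⟩): m is ⟨e, ⟨e, t⟩⟩, which is not a function with range ⟨t, ⟨⟨t, ⟨e, t⟩⟩, t⟩⟩; hence k is the functor — type ⟨⟨e, ⟨e, t⟩⟩, ⟨t, ⟨⟨t, ⟨e, t⟩⟩, t⟩⟩⟩.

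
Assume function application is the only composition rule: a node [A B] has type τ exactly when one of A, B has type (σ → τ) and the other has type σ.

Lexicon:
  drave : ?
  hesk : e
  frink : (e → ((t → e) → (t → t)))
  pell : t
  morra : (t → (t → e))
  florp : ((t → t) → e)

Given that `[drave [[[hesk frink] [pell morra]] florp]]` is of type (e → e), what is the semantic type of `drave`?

(e → (e → e))

At [drave [[[hesk frink] [pell morra]] florp]] (required: (e → e)): [[[hesk frink] [pell morra]] florp] is e, which is not a function with range (e → e); hence drave is the functor — type (e → (e → e)).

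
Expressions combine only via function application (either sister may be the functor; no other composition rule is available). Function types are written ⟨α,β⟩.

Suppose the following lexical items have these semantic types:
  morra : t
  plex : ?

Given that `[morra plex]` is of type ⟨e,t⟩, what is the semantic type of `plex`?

[morra plex] must have type ⟨e,t⟩. The sister morra has type t; that is not a function onto ⟨e,t⟩, so plex must be the functor, of type ⟨t,⟨e,t⟩⟩.

⟨t,⟨e,t⟩⟩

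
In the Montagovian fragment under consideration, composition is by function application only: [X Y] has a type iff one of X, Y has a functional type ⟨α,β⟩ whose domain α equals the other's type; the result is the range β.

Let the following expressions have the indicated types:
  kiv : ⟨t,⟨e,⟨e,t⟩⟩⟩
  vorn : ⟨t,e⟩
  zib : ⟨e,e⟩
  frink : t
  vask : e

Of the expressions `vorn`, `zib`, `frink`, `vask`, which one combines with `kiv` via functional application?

frink

vorn : ⟨t,e⟩ — kiv needs t; vorn needs t; neither fits.
zib : ⟨e,e⟩ — kiv needs t; zib needs e; neither fits.
frink — combines: kiv : ⟨t,⟨e,⟨e,t⟩⟩⟩ takes frink : t as argument, giving ⟨e,⟨e,t⟩⟩.
vask : e — kiv needs t; vask needs nothing (atomic); neither fits.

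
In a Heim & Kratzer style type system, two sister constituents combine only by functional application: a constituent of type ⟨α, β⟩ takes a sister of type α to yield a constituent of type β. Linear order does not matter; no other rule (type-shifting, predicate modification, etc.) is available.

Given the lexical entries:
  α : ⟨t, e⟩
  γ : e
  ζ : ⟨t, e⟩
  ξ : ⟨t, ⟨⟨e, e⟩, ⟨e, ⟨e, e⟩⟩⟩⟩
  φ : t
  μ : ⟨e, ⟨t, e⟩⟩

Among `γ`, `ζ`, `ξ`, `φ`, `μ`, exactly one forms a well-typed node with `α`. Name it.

φ

γ : e — neither side's domain matches the other.
ζ : ⟨t, e⟩ — neither side's domain matches the other.
ξ : ⟨t, ⟨⟨e, e⟩, ⟨e, ⟨e, e⟩⟩⟩⟩ — neither side's domain matches the other.
φ — combines: α : ⟨t, e⟩ takes φ : t as argument, giving e.
μ : ⟨e, ⟨t, e⟩⟩ — neither side's domain matches the other.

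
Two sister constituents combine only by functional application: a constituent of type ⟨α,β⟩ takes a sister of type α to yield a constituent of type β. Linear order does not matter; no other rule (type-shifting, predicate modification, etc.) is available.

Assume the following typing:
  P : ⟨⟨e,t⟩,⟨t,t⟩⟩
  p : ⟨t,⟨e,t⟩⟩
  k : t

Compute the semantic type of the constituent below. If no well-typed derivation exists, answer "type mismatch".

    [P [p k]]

⟨t,t⟩

[p k]: ⟨t,⟨e,t⟩⟩ applied to t yields ⟨e,t⟩.
[P [p k]]: ⟨⟨e,t⟩,⟨t,t⟩⟩ applied to ⟨e,t⟩ yields ⟨t,t⟩.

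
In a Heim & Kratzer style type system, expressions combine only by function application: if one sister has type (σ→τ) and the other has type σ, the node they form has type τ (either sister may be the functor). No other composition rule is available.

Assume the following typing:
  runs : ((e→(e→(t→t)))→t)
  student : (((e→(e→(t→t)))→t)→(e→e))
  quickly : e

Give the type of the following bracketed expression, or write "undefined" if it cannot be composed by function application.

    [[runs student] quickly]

[runs student] — student of type (((e→(e→(t→t)))→t)→(e→e)) combines with runs of type ((e→(e→(t→t)))→t): type (e→e).
[[runs student] quickly] — [runs student] of type (e→e) combines with quickly of type e: type e.

e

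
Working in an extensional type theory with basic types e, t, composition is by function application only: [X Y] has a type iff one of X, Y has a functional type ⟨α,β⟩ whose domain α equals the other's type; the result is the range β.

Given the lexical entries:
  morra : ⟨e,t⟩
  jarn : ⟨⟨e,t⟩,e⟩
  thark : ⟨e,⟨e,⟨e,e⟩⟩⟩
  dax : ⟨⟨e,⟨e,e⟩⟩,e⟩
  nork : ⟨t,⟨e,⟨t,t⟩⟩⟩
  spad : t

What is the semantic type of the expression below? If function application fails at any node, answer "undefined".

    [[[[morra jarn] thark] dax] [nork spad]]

⟨t,t⟩

[morra jarn]: ⟨⟨e,t⟩,e⟩ applied to ⟨e,t⟩ yields e.
[[morra jarn] thark]: ⟨e,⟨e,⟨e,e⟩⟩⟩ applied to e yields ⟨e,⟨e,e⟩⟩.
[[[morra jarn] thark] dax]: ⟨⟨e,⟨e,e⟩⟩,e⟩ applied to ⟨e,⟨e,e⟩⟩ yields e.
[nork spad]: ⟨t,⟨e,⟨t,t⟩⟩⟩ applied to t yields ⟨e,⟨t,t⟩⟩.
[[[[morra jarn] thark] dax] [nork spad]]: ⟨e,⟨t,t⟩⟩ applied to e yields ⟨t,t⟩.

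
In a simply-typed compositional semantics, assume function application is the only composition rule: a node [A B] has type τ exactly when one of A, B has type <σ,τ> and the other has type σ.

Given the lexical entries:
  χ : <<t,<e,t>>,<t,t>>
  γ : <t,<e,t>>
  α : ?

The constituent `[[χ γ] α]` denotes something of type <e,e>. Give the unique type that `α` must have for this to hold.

[[χ γ] α] is required to be <e,e>. [χ γ] : <t,t> cannot yield <e,e> as functor, so α : <<t,t>,<e,e>>.

<<t,t>,<e,e>>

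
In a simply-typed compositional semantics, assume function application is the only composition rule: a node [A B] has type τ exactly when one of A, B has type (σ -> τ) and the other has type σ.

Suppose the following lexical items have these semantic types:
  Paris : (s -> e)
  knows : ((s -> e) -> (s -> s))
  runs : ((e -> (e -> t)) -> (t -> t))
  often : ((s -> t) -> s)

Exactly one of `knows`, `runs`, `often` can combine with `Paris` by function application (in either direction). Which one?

knows

knows — combines: knows : ((s -> e) -> (s -> s)) takes Paris : (s -> e) as argument, giving (s -> s).
runs : ((e -> (e -> t)) -> (t -> t)) — neither side's domain matches the other.
often : ((s -> t) -> s) — neither side's domain matches the other.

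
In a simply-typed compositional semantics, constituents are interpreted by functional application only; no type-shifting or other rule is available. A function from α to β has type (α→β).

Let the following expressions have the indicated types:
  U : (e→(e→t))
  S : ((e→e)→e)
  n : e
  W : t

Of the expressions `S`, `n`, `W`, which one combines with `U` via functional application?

S : ((e→e)→e) — no; U wants e, and S wants (e→e).
n — combines: U : (e→(e→t)) takes n : e as argument, giving (e→t).
W : t — no; U wants e, and W wants nothing (atomic).

n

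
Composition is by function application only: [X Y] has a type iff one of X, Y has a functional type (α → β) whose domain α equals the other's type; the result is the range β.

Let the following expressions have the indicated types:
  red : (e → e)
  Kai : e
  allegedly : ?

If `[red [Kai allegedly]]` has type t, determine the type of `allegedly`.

(e → ((e → e) → t))

At [red [Kai allegedly]] (required: t): red is (e → e), which is not a function with range t; hence [Kai allegedly] is the functor — type ((e → e) → t).
At [Kai allegedly] (required: ((e → e) → t)): Kai is e, which is not a function with range ((e → e) → t); hence allegedly is the functor — type (e → ((e → e) → t)).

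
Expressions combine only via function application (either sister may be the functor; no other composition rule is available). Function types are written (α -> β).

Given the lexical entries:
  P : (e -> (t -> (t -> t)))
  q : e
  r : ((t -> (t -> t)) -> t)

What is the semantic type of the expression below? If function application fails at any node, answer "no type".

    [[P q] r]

[P q]: functor P : (e -> (t -> (t -> t))), argument q : e; result (t -> (t -> t)).
[[P q] r]: functor r : ((t -> (t -> t)) -> t), argument [P q] : (t -> (t -> t)); result t.

t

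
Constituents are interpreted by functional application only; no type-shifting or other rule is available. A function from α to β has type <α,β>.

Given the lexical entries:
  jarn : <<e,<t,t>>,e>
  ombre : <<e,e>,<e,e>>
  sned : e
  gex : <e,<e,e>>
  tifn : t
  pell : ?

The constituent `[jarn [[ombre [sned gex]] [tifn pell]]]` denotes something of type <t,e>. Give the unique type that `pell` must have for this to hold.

<t,<<e,e>,<<<e,<t,t>>,e>,<t,e>>>>

For [jarn [[ombre [sned gex]] [tifn pell]]] to have type <t,e> with jarn of type <<e,<t,t>>,e>, [[ombre [sned gex]] [tifn pell]] must be the function: [[ombre [sned gex]] [tifn pell]] : <<<e,<t,t>>,e>,<t,e>>.
For [[ombre [sned gex]] [tifn pell]] to have type <<<e,<t,t>>,e>,<t,e>> with [ombre [sned gex]] of type <e,e>, [tifn pell] must be the function: [tifn pell] : <<e,e>,<<<e,<t,t>>,e>,<t,e>>>.
For [tifn pell] to have type <<e,e>,<<<e,<t,t>>,e>,<t,e>>> with tifn of type t, pell must be the function: pell : <t,<<e,e>,<<<e,<t,t>>,e>,<t,e>>>>.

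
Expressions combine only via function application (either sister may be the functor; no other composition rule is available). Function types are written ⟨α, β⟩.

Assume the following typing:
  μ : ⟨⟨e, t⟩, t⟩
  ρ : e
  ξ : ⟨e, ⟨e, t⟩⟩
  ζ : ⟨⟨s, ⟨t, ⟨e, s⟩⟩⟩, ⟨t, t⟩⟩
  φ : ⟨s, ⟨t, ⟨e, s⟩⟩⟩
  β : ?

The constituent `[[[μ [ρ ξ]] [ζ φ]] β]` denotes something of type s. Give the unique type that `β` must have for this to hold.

[[[μ [ρ ξ]] [ζ φ]] β] is required to be s. [[μ [ρ ξ]] [ζ φ]] : t cannot yield s as functor, so β : ⟨t, s⟩.

⟨t, s⟩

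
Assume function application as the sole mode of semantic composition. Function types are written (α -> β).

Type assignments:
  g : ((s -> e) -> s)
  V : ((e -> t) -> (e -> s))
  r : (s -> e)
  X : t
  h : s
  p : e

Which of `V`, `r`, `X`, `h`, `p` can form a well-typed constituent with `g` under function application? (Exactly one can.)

V : ((e -> t) -> (e -> s)) — g needs (s -> e); V needs (e -> t); neither fits.
r — combines: g : ((s -> e) -> s) takes r : (s -> e) as argument, giving s.
X : t — g needs (s -> e); X needs nothing (atomic); neither fits.
h : s — g needs (s -> e); h needs nothing (atomic); neither fits.
p : e — g needs (s -> e); p needs nothing (atomic); neither fits.

r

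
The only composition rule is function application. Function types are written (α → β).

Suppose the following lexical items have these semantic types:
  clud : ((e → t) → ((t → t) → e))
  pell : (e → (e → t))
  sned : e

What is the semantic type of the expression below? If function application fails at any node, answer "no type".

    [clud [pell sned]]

((t → t) → e)

At [pell sned], pell : (e → (e → t)) takes sned : e, giving (e → t).
At [clud [pell sned]], clud : ((e → t) → ((t → t) → e)) takes [pell sned] : (e → t), giving ((t → t) → e).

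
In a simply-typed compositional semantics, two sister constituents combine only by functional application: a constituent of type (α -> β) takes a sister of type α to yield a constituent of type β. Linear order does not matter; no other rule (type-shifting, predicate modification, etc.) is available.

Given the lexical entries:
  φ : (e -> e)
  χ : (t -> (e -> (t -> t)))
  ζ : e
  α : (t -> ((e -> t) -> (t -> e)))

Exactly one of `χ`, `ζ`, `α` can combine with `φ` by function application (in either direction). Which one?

χ : (t -> (e -> (t -> t))) — φ needs e; χ needs t; neither fits.
ζ — combines: φ : (e -> e) takes ζ : e as argument, giving e.
α : (t -> ((e -> t) -> (t -> e))) — φ needs e; α needs t; neither fits.

ζ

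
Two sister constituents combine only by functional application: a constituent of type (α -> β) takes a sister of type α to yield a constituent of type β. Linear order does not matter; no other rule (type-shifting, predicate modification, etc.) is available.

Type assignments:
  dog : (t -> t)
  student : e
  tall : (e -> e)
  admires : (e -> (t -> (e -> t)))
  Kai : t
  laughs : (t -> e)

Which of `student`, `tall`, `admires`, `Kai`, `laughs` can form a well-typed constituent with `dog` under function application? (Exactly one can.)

Kai

student : e — does not combine with dog.
tall : (e -> e) — does not combine with dog.
admires : (e -> (t -> (e -> t))) — does not combine with dog.
Kai — combines: dog : (t -> t) takes Kai : t as argument, giving t.
laughs : (t -> e) — does not combine with dog.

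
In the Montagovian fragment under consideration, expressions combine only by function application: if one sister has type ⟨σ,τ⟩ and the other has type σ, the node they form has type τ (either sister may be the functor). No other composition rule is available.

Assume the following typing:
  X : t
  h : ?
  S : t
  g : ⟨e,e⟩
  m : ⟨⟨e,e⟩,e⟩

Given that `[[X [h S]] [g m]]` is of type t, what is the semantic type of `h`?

⟨t,⟨t,⟨e,t⟩⟩⟩

[[X [h S]] [g m]] must have type t. The sister [g m] has type e; that is not a function onto t, so [X [h S]] must be the functor, of type ⟨e,t⟩.
[X [h S]] must have type ⟨e,t⟩. The sister X has type t; that is not a function onto ⟨e,t⟩, so [h S] must be the functor, of type ⟨t,⟨e,t⟩⟩.
[h S] must have type ⟨t,⟨e,t⟩⟩. The sister S has type t; that is not a function onto ⟨t,⟨e,t⟩⟩, so h must be the functor, of type ⟨t,⟨t,⟨e,t⟩⟩⟩.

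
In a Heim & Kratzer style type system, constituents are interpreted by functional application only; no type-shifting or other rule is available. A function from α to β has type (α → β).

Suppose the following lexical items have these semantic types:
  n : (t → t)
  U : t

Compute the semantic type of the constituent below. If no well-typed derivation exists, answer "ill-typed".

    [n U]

[n U]: (t → t) applied to t yields t.

t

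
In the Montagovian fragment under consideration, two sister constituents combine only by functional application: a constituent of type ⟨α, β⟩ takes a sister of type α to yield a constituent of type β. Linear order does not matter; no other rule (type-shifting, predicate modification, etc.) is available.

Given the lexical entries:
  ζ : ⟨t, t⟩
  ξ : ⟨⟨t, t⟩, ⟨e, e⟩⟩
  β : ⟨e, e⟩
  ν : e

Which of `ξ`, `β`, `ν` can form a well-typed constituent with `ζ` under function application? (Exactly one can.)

ξ

ξ — combines: ξ : ⟨⟨t, t⟩, ⟨e, e⟩⟩ takes ζ : ⟨t, t⟩ as argument, giving ⟨e, e⟩.
β : ⟨e, e⟩ — does not combine with ζ.
ν : e — does not combine with ζ.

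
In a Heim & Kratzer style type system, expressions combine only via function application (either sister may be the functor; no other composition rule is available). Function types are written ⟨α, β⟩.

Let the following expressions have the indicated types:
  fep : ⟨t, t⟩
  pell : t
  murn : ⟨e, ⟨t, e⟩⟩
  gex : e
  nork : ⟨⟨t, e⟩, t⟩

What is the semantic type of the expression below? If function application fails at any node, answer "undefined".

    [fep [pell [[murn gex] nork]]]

[murn gex] — murn of type ⟨e, ⟨t, e⟩⟩ combines with gex of type e: type ⟨t, e⟩.
[[murn gex] nork] — nork of type ⟨⟨t, e⟩, t⟩ combines with [murn gex] of type ⟨t, e⟩: type t.
[pell [[murn gex] nork]]: t with t — neither is a function whose domain matches the other; composition fails here.

undefined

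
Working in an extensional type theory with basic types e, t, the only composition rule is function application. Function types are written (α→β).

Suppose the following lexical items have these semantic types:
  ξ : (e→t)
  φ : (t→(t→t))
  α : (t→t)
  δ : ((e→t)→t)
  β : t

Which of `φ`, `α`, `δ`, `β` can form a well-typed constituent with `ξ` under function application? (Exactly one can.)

δ

φ : (t→(t→t)) — does not combine with ξ.
α : (t→t) — does not combine with ξ.
δ — combines: δ : ((e→t)→t) takes ξ : (e→t) as argument, giving t.
β : t — does not combine with ξ.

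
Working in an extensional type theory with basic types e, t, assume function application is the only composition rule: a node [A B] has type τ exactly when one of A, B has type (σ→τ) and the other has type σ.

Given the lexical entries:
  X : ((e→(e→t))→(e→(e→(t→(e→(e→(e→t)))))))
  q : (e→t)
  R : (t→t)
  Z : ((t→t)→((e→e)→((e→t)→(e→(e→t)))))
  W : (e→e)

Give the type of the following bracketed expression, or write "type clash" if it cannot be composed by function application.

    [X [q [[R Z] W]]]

[R Z]: Z is ((t→t)→((e→e)→((e→t)→(e→(e→t))))), R is (t→t); result ((e→e)→((e→t)→(e→(e→t)))).
[[R Z] W]: [R Z] is ((e→e)→((e→t)→(e→(e→t)))), W is (e→e); result ((e→t)→(e→(e→t))).
[q [[R Z] W]]: [[R Z] W] is ((e→t)→(e→(e→t))), q is (e→t); result (e→(e→t)).
[X [q [[R Z] W]]]: X is ((e→(e→t))→(e→(e→(t→(e→(e→(e→t))))))), [q [[R Z] W]] is (e→(e→t)); result (e→(e→(t→(e→(e→(e→t)))))).

(e→(e→(t→(e→(e→(e→t))))))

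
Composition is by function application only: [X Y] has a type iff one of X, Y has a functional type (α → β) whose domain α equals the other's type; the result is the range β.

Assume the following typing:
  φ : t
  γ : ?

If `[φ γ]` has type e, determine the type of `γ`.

[φ γ] is required to be e. φ : t cannot yield e as functor, so γ : (t → e).

(t → e)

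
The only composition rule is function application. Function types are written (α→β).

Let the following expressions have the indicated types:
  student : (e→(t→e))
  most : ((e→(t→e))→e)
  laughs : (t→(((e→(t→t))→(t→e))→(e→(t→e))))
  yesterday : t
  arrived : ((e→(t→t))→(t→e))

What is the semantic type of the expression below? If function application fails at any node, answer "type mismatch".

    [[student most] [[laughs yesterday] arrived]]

(t→e)

At [student most], most : ((e→(t→e))→e) takes student : (e→(t→e)), giving e.
At [laughs yesterday], laughs : (t→(((e→(t→t))→(t→e))→(e→(t→e)))) takes yesterday : t, giving (((e→(t→t))→(t→e))→(e→(t→e))).
At [[laughs yesterday] arrived], [laughs yesterday] : (((e→(t→t))→(t→e))→(e→(t→e))) takes arrived : ((e→(t→t))→(t→e)), giving (e→(t→e)).
At [[student most] [[laughs yesterday] arrived]], [[laughs yesterday] arrived] : (e→(t→e)) takes [student most] : e, giving (t→e).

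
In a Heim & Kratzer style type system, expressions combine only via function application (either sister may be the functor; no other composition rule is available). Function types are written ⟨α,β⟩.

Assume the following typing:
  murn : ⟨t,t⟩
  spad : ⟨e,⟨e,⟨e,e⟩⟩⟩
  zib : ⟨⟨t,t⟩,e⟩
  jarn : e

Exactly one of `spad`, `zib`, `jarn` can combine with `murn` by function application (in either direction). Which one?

zib

spad : ⟨e,⟨e,⟨e,e⟩⟩⟩ — does not combine with murn.
zib — combines: zib : ⟨⟨t,t⟩,e⟩ takes murn : ⟨t,t⟩ as argument, giving e.
jarn : e — does not combine with murn.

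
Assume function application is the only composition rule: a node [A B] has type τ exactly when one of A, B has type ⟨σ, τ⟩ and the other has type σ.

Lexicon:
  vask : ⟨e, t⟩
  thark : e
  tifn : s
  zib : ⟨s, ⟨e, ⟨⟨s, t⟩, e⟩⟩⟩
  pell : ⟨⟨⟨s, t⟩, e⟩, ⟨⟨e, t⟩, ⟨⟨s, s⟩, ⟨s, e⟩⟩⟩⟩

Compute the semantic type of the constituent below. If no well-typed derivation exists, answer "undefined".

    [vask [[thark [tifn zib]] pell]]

[tifn zib]: ⟨s, ⟨e, ⟨⟨s, t⟩, e⟩⟩⟩ applied to s yields ⟨e, ⟨⟨s, t⟩, e⟩⟩.
[thark [tifn zib]]: ⟨e, ⟨⟨s, t⟩, e⟩⟩ applied to e yields ⟨⟨s, t⟩, e⟩.
[[thark [tifn zib]] pell]: ⟨⟨⟨s, t⟩, e⟩, ⟨⟨e, t⟩, ⟨⟨s, s⟩, ⟨s, e⟩⟩⟩⟩ applied to ⟨⟨s, t⟩, e⟩ yields ⟨⟨e, t⟩, ⟨⟨s, s⟩, ⟨s, e⟩⟩⟩.
[vask [[thark [tifn zib]] pell]]: ⟨⟨e, t⟩, ⟨⟨s, s⟩, ⟨s, e⟩⟩⟩ applied to ⟨e, t⟩ yields ⟨⟨s, s⟩, ⟨s, e⟩⟩.

⟨⟨s, s⟩, ⟨s, e⟩⟩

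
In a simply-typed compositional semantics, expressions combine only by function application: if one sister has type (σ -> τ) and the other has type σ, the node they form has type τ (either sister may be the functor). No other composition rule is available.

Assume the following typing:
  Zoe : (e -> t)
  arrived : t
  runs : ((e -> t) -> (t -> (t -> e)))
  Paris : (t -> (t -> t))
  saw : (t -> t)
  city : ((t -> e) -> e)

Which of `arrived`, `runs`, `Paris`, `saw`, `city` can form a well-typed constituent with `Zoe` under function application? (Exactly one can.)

arrived : t — Zoe needs e; arrived needs nothing (atomic); neither fits.
runs — combines: runs : ((e -> t) -> (t -> (t -> e))) takes Zoe : (e -> t) as argument, giving (t -> (t -> e)).
Paris : (t -> (t -> t)) — Zoe needs e; Paris needs t; neither fits.
saw : (t -> t) — Zoe needs e; saw needs t; neither fits.
city : ((t -> e) -> e) — Zoe needs e; city needs (t -> e); neither fits.

runs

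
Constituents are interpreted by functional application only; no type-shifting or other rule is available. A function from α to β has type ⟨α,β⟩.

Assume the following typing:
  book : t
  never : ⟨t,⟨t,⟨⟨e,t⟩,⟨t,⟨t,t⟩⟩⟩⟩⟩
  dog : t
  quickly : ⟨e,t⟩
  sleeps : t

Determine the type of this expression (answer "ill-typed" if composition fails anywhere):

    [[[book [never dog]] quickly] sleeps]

[never dog]: functor never : ⟨t,⟨t,⟨⟨e,t⟩,⟨t,⟨t,t⟩⟩⟩⟩⟩, argument dog : t; result ⟨t,⟨⟨e,t⟩,⟨t,⟨t,t⟩⟩⟩⟩.
[book [never dog]]: functor [never dog] : ⟨t,⟨⟨e,t⟩,⟨t,⟨t,t⟩⟩⟩⟩, argument book : t; result ⟨⟨e,t⟩,⟨t,⟨t,t⟩⟩⟩.
[[book [never dog]] quickly]: functor [book [never dog]] : ⟨⟨e,t⟩,⟨t,⟨t,t⟩⟩⟩, argument quickly : ⟨e,t⟩; result ⟨t,⟨t,t⟩⟩.
[[[book [never dog]] quickly] sleeps]: functor [[book [never dog]] quickly] : ⟨t,⟨t,t⟩⟩, argument sleeps : t; result ⟨t,t⟩.

⟨t,t⟩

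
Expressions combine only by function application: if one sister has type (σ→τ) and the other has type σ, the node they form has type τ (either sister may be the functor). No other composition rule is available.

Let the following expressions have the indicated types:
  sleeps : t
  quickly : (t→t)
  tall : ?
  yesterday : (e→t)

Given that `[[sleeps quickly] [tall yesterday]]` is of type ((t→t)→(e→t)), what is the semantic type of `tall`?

((e→t)→(t→((t→t)→(e→t))))

[[sleeps quickly] [tall yesterday]] must have type ((t→t)→(e→t)). The sister [sleeps quickly] has type t; that is not a function onto ((t→t)→(e→t)), so [tall yesterday] must be the functor, of type (t→((t→t)→(e→t))).
[tall yesterday] must have type (t→((t→t)→(e→t))). The sister yesterday has type (e→t); that is not a function onto (t→((t→t)→(e→t))), so tall must be the functor, of type ((e→t)→(t→((t→t)→(e→t)))).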